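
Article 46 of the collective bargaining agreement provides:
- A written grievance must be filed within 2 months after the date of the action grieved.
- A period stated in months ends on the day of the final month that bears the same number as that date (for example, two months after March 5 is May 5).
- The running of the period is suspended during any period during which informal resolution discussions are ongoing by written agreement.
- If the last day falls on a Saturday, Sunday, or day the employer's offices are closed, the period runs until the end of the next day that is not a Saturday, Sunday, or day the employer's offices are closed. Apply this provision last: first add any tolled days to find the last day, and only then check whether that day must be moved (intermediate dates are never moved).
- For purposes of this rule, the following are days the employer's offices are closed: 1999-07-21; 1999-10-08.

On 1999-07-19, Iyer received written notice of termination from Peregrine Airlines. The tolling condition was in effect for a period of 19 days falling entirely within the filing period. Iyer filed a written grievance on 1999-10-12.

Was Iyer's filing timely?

No

2 months after 1999-07-19 is September 19, 1999.
Tolling adds 19 days: September 19, 1999 + 19 days = October 8, 1999.
October 8, 1999 is a listed holiday; October 9, 1999 is Saturday; October 10, 1999 is Sunday. The next qualifying day is October 11, 1999.
The deadline is October 11, 1999; the filing on October 12, 1999 is after that date.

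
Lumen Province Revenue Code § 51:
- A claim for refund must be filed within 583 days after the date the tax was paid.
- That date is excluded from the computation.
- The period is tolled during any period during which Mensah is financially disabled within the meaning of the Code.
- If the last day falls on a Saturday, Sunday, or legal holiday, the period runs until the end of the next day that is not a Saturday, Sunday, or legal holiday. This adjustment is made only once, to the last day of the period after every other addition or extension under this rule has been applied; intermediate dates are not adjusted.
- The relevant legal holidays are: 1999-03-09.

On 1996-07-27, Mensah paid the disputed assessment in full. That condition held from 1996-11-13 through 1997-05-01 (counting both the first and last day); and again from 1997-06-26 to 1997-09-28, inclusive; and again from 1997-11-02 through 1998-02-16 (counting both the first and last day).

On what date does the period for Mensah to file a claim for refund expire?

March 10, 1999

583 days after 1996-07-27 is March 2, 1998.
From November 13, 1996 through May 1, 1997 inclusive is 170 days; tolling adds 170 days: March 2, 1998 + 170 days = August 19, 1998.
From June 26, 1997 through September 28, 1997 inclusive is 95 days; tolling adds 95 days: August 19, 1998 + 95 days = November 22, 1998.
From November 2, 1997 through February 16, 1998 inclusive is 107 days; tolling adds 107 days: November 22, 1998 + 107 days = March 9, 1999.
March 9, 1999 is a listed holiday. The next qualifying day is March 10, 1999.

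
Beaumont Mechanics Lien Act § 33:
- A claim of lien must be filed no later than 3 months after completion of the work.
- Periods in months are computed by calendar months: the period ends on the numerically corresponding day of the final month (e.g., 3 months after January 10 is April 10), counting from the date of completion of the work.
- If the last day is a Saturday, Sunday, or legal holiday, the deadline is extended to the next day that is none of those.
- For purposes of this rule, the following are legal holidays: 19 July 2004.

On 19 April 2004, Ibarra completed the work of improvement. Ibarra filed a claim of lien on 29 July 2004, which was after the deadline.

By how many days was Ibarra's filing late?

3 months after 19 April 2004 is July 19, 2004.
July 19, 2004 is a listed holiday. The next qualifying day is July 20, 2004.
The deadline is July 20, 2004; from July 20, 2004 to July 29, 2004 is 9 days.

9 days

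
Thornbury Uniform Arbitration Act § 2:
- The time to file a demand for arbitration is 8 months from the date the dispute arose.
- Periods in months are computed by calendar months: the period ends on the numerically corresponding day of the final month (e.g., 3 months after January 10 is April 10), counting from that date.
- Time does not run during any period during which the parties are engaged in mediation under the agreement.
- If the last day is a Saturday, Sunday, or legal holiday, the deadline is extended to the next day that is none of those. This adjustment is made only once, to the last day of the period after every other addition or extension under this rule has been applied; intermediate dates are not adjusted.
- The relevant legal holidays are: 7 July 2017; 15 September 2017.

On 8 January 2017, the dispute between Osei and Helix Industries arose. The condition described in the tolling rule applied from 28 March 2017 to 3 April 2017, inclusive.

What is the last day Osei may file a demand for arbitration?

September 18, 2017

8 months after 8 January 2017 is September 8, 2017.
From March 28, 2017 through April 3, 2017 inclusive is 7 days; tolling adds 7 days: September 8, 2017 + 7 days = September 15, 2017.
September 15, 2017 is a listed holiday; September 16, 2017 is Saturday; September 17, 2017 is Sunday. The next qualifying day is September 18, 2017.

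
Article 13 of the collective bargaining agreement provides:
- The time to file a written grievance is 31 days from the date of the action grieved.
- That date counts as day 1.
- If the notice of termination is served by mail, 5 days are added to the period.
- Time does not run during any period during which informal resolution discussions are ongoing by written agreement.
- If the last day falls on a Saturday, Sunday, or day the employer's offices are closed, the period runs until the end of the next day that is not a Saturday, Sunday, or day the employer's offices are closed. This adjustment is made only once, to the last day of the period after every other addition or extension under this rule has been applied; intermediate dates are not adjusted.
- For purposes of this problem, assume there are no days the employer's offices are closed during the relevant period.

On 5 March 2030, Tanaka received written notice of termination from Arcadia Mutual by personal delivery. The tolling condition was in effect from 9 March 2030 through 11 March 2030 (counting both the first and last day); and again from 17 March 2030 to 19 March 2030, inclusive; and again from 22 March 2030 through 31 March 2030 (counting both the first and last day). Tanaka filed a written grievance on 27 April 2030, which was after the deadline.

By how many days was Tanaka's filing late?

5 days

Counting 5 March 2030 as day 1, day 31 is April 4, 2030.
Service was not by mail, so no mail extension applies.
From March 9, 2030 through March 11, 2030 inclusive is 3 days; tolling adds 3 days: April 4, 2030 + 3 days = April 7, 2030.
From March 17, 2030 through March 19, 2030 inclusive is 3 days; tolling adds 3 days: April 7, 2030 + 3 days = April 10, 2030.
From March 22, 2030 through March 31, 2030 inclusive is 10 days; tolling adds 10 days: April 10, 2030 + 10 days = April 20, 2030.
April 20, 2030 is Saturday; April 21, 2030 is Sunday. The next qualifying day is April 22, 2030.
The deadline is April 22, 2030; from April 22, 2030 to April 27, 2030 is 5 days.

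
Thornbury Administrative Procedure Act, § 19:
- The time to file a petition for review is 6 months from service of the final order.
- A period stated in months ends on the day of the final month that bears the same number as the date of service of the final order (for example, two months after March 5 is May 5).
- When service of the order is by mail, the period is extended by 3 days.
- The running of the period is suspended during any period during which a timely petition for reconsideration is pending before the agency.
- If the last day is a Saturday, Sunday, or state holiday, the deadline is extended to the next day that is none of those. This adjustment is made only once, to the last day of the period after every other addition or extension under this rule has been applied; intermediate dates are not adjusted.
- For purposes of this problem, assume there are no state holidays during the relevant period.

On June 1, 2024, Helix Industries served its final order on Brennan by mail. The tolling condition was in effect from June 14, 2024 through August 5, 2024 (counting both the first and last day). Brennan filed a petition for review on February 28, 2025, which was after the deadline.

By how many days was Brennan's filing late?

6 months after June 1, 2024 is December 1, 2024.
Service was by mail, adding 3 days: December 1, 2024 + 3 days = December 4, 2024.
From June 14, 2024 through August 5, 2024 inclusive is 53 days; tolling adds 53 days: December 4, 2024 + 53 days = January 26, 2025.
January 26, 2025 is Sunday. The next qualifying day is January 27, 2025.
The deadline is January 27, 2025; from January 27, 2025 to February 28, 2025 is 32 days.

32 days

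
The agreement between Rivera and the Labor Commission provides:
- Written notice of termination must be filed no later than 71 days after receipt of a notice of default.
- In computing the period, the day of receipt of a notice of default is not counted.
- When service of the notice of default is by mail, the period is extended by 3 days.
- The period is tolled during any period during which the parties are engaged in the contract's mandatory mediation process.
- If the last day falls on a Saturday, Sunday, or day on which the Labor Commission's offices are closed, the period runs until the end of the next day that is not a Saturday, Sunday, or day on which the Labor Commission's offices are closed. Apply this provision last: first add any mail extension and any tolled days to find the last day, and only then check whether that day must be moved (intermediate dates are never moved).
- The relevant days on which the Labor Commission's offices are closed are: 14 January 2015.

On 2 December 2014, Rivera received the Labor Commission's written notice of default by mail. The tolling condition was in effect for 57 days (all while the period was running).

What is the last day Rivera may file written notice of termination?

April 13, 2015

71 days after 2 December 2014 is February 11, 2015.
Service was by mail, adding 3 days: February 11, 2015 + 3 days = February 14, 2015.
Tolling adds 57 days: February 14, 2015 + 57 days = April 12, 2015.
April 12, 2015 is Sunday. The next qualifying day is April 13, 2015.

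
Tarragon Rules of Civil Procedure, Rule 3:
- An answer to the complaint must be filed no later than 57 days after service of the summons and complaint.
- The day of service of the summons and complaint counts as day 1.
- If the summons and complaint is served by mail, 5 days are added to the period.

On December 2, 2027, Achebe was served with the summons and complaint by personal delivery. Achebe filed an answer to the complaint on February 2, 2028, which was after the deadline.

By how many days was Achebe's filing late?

Counting December 2, 2027 as day 1, day 57 is January 27, 2028.
Service was not by mail, so no mail extension applies.
The deadline is January 27, 2028; from January 27, 2028 to February 2, 2028 is 6 days.

6 days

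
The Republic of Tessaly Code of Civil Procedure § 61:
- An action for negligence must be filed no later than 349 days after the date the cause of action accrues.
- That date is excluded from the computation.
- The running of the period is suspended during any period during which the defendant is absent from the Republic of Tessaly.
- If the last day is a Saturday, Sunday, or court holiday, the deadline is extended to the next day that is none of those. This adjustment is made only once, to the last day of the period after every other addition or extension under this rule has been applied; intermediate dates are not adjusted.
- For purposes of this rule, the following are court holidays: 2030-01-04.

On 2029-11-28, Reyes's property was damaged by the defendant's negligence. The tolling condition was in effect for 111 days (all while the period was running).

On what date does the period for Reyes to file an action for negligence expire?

March 3, 2031

349 days after 2029-11-28 is November 12, 2030.
Tolling adds 111 days: November 12, 2030 + 111 days = March 3, 2031.
March 3, 2031 is a Monday and not a court holiday, so no extension applies.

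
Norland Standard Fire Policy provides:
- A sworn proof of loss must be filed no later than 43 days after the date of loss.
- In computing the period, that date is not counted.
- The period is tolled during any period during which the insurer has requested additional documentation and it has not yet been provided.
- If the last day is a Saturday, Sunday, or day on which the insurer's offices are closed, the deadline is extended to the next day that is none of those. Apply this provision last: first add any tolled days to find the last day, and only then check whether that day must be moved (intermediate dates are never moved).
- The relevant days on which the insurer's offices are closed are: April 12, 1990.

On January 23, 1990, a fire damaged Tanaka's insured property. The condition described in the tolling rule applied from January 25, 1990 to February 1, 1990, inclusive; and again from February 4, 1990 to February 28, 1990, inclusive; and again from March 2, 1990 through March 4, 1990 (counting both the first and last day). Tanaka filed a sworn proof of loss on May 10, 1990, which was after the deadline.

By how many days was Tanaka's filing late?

43 days after January 23, 1990 is March 7, 1990.
From January 25, 1990 through February 1, 1990 inclusive is 8 days; tolling adds 8 days: March 7, 1990 + 8 days = March 15, 1990.
From February 4, 1990 through February 28, 1990 inclusive is 25 days; tolling adds 25 days: March 15, 1990 + 25 days = April 9, 1990.
From March 2, 1990 through March 4, 1990 inclusive is 3 days; tolling adds 3 days: April 9, 1990 + 3 days = April 12, 1990.
April 12, 1990 is a listed holiday. The next qualifying day is April 13, 1990.
The deadline is April 13, 1990; from April 13, 1990 to May 10, 1990 is 27 days.

27 days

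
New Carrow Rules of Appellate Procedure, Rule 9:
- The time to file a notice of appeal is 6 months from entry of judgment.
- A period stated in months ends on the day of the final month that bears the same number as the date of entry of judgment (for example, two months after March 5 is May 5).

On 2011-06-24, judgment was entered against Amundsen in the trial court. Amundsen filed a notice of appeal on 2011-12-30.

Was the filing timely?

6 months after 2011-06-24 is December 24, 2011.
The deadline is December 24, 2011; the filing on December 30, 2011 is after that date.

No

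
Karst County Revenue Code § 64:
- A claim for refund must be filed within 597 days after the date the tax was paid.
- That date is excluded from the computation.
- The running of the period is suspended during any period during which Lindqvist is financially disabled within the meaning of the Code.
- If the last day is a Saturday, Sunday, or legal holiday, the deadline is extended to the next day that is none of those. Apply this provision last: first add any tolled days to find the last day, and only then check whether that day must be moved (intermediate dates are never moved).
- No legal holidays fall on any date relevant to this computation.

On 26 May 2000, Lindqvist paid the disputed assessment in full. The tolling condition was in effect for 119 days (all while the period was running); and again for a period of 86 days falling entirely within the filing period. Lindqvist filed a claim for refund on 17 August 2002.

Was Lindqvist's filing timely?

597 days after 26 May 2000 is January 13, 2002.
Tolling adds 119 days: January 13, 2002 + 119 days = May 12, 2002.
Tolling adds 86 days: May 12, 2002 + 86 days = August 6, 2002.
August 6, 2002 is a Tuesday and not a legal holiday, so no extension applies.
The deadline is August 6, 2002; the filing on August 17, 2002 is after that date.

No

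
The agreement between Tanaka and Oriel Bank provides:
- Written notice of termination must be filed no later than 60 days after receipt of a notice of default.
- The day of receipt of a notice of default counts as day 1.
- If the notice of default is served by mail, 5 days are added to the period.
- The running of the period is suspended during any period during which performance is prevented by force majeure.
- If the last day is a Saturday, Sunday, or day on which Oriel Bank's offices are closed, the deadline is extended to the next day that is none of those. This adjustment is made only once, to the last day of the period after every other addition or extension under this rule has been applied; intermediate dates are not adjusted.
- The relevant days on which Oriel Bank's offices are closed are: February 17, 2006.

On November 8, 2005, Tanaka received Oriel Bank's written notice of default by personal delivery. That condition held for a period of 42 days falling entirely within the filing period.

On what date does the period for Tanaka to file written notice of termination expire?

February 20, 2006

Counting November 8, 2005 as day 1, day 60 is January 6, 2006.
Service was not by mail, so no mail extension applies.
Tolling adds 42 days: January 6, 2006 + 42 days = February 17, 2006.
February 17, 2006 is a listed holiday; February 18, 2006 is Saturday; February 19, 2006 is Sunday. The next qualifying day is February 20, 2006.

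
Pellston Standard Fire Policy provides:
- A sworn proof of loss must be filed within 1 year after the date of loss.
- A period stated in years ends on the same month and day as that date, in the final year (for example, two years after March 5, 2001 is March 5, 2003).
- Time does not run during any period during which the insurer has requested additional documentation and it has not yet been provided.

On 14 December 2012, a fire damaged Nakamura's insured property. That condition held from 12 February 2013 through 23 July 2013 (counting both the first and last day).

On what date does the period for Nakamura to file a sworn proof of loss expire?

May 25, 2014

1 year after 14 December 2012 is December 14, 2013.
From February 12, 2013 through July 23, 2013 inclusive is 162 days; tolling adds 162 days: December 14, 2013 + 162 days = May 25, 2014.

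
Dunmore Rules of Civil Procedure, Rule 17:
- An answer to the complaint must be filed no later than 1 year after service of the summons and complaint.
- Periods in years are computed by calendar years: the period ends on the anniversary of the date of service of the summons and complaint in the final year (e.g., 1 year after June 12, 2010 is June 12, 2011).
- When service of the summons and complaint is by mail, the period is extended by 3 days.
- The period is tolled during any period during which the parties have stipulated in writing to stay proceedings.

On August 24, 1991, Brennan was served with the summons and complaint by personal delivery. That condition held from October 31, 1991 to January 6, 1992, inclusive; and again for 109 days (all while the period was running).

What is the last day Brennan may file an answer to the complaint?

February 17, 1993

1 year after August 24, 1991 is August 24, 1992.
Service was not by mail, so no mail extension applies.
From October 31, 1991 through January 6, 1992 inclusive is 68 days; tolling adds 68 days: August 24, 1992 + 68 days = October 31, 1992.
Tolling adds 109 days: October 31, 1992 + 109 days = February 17, 1993.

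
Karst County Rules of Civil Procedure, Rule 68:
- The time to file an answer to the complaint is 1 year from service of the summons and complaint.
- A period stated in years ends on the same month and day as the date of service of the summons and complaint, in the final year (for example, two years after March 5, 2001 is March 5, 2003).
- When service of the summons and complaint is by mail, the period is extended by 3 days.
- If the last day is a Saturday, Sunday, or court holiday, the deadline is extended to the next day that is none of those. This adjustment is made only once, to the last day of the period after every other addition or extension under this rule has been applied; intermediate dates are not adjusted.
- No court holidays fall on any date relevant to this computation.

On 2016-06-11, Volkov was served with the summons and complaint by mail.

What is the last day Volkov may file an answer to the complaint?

1 year after 2016-06-11 is June 11, 2017.
Service was by mail, adding 3 days: June 11, 2017 + 3 days = June 14, 2017.
June 14, 2017 is a Wednesday and not a court holiday, so no extension applies.

June 14, 2017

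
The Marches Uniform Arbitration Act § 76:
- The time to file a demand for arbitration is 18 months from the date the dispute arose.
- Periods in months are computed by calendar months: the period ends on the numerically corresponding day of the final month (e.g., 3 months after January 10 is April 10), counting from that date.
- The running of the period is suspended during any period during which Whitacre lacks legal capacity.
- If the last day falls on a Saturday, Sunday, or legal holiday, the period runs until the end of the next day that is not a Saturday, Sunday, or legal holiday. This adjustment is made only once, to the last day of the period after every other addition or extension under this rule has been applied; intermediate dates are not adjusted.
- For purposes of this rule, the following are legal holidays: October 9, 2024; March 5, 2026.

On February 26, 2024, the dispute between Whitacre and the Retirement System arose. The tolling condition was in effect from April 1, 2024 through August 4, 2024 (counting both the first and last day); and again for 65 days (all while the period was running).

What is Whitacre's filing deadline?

March 6, 2026

18 months after February 26, 2024 is August 26, 2025.
From April 1, 2024 through August 4, 2024 inclusive is 126 days; tolling adds 126 days: August 26, 2025 + 126 days = December 30, 2025.
Tolling adds 65 days: December 30, 2025 + 65 days = March 5, 2026.
March 5, 2026 is a listed holiday. The next qualifying day is March 6, 2026.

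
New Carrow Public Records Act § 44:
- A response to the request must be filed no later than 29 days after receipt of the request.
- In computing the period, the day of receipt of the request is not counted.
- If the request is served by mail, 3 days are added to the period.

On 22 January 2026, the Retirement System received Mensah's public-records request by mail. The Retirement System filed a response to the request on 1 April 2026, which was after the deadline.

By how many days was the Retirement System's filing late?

37 days

29 days after 22 January 2026 is February 20, 2026.
Service was by mail, adding 3 days: February 20, 2026 + 3 days = February 23, 2026.
The deadline is February 23, 2026; from February 23, 2026 to April 1, 2026 is 37 days.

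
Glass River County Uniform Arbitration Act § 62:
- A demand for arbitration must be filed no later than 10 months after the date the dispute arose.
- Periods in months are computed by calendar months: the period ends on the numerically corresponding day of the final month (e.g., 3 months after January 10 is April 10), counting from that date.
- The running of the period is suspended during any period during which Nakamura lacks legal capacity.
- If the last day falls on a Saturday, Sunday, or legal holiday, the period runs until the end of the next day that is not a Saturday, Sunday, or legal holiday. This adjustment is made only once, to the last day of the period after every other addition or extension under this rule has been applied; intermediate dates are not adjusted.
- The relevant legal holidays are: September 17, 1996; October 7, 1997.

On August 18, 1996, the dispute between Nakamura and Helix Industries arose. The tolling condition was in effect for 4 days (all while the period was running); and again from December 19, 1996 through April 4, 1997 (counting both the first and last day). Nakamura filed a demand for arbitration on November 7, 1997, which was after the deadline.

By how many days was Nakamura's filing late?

30 days

10 months after August 18, 1996 is June 18, 1997.
Tolling adds 4 days: June 18, 1997 + 4 days = June 22, 1997.
From December 19, 1996 through April 4, 1997 inclusive is 107 days; tolling adds 107 days: June 22, 1997 + 107 days = October 7, 1997.
October 7, 1997 is a listed holiday. The next qualifying day is October 8, 1997.
The deadline is October 8, 1997; from October 8, 1997 to November 7, 1997 is 30 days.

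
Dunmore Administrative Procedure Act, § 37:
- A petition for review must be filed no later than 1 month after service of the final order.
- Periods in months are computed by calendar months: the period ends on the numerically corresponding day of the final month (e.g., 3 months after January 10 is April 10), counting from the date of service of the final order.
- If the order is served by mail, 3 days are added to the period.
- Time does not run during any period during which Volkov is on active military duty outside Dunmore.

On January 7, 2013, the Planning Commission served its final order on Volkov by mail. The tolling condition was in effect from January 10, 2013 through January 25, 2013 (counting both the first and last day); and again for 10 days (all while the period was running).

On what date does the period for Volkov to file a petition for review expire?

March 8, 2013

1 month after January 7, 2013 is February 7, 2013.
Service was by mail, adding 3 days: February 7, 2013 + 3 days = February 10, 2013.
From January 10, 2013 through January 25, 2013 inclusive is 16 days; tolling adds 16 days: February 10, 2013 + 16 days = February 26, 2013.
Tolling adds 10 days: February 26, 2013 + 10 days = March 8, 2013.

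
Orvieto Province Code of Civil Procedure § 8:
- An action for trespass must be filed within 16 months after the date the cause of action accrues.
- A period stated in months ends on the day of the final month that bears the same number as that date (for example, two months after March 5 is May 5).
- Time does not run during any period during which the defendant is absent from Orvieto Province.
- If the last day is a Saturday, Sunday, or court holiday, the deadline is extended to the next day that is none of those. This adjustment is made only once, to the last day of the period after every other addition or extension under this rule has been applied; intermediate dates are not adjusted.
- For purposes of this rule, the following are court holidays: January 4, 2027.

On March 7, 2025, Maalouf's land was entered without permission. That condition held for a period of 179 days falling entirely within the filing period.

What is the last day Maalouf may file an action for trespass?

January 5, 2027

16 months after March 7, 2025 is July 7, 2026.
Tolling adds 179 days: July 7, 2026 + 179 days = January 2, 2027.
January 2, 2027 is Saturday; January 3, 2027 is Sunday; January 4, 2027 is a listed holiday. The next qualifying day is January 5, 2027.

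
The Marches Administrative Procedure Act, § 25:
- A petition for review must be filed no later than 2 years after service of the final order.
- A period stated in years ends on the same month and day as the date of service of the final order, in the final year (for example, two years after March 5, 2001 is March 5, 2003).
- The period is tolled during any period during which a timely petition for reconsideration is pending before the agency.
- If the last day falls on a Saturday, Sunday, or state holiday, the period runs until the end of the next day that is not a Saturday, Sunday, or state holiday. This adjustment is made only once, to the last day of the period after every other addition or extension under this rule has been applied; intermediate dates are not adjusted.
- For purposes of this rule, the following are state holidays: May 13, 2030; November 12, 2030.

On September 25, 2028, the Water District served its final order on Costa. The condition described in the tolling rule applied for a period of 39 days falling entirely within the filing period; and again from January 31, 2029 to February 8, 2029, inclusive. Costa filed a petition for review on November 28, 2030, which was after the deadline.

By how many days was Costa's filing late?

2 years after September 25, 2028 is September 25, 2030.
Tolling adds 39 days: September 25, 2030 + 39 days = November 3, 2030.
From January 31, 2029 through February 8, 2029 inclusive is 9 days; tolling adds 9 days: November 3, 2030 + 9 days = November 12, 2030.
November 12, 2030 is a listed holiday. The next qualifying day is November 13, 2030.
The deadline is November 13, 2030; from November 13, 2030 to November 28, 2030 is 15 days.

15 days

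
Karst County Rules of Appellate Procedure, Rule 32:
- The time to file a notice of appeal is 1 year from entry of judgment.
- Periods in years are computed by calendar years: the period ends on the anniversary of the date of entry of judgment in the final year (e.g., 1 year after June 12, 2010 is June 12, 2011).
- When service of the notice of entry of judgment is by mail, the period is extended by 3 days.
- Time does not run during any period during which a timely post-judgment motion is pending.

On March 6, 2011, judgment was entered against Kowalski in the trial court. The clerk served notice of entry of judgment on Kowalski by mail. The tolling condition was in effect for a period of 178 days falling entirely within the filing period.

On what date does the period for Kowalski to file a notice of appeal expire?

September 3, 2012

1 year after March 6, 2011 is March 6, 2012.
Service was by mail, adding 3 days: March 6, 2012 + 3 days = March 9, 2012.
Tolling adds 178 days: March 9, 2012 + 178 days = September 3, 2012.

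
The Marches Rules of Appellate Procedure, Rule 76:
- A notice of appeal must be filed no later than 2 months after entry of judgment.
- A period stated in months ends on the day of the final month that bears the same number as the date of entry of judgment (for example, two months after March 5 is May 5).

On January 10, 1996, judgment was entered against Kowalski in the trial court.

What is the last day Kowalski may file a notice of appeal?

March 10, 1996

2 months after January 10, 1996 is March 10, 1996.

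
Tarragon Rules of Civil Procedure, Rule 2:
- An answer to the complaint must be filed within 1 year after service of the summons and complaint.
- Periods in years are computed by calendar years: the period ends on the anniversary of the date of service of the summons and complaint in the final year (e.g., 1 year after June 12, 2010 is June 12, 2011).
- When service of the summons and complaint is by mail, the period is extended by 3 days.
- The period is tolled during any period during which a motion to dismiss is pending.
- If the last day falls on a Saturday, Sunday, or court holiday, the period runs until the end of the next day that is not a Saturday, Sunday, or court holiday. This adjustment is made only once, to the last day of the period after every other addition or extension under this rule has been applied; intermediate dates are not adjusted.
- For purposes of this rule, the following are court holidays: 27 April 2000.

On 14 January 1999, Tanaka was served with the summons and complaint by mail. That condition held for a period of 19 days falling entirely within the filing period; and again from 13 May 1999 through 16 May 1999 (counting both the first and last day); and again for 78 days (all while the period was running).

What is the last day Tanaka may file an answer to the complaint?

1 year after 14 January 1999 is January 14, 2000.
Service was by mail, adding 3 days: January 14, 2000 + 3 days = January 17, 2000.
Tolling adds 19 days: January 17, 2000 + 19 days = February 5, 2000.
From May 13, 1999 through May 16, 1999 inclusive is 4 days; tolling adds 4 days: February 5, 2000 + 4 days = February 9, 2000.
Tolling adds 78 days: February 9, 2000 + 78 days = April 27, 2000.
April 27, 2000 is a listed holiday. The next qualifying day is April 28, 2000.

April 28, 2000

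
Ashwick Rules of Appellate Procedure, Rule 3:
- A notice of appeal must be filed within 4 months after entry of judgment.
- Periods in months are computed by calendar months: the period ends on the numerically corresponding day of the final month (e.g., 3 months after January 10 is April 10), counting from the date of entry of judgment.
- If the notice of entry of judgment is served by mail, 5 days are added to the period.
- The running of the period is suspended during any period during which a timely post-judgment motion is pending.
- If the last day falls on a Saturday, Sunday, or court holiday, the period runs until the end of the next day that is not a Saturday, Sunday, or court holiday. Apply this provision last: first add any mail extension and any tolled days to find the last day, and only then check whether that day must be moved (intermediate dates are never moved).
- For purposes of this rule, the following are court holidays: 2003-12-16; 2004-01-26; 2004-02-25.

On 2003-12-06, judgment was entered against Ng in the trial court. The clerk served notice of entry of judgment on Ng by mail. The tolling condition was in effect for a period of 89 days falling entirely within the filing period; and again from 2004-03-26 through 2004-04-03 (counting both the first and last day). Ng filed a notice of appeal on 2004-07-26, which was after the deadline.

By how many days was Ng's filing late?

7 days

4 months after 2003-12-06 is April 6, 2004.
Service was by mail, adding 5 days: April 6, 2004 + 5 days = April 11, 2004.
Tolling adds 89 days: April 11, 2004 + 89 days = July 9, 2004.
From March 26, 2004 through April 3, 2004 inclusive is 9 days; tolling adds 9 days: July 9, 2004 + 9 days = July 18, 2004.
July 18, 2004 is Sunday. The next qualifying day is July 19, 2004.
The deadline is July 19, 2004; from July 19, 2004 to July 26, 2004 is 7 days.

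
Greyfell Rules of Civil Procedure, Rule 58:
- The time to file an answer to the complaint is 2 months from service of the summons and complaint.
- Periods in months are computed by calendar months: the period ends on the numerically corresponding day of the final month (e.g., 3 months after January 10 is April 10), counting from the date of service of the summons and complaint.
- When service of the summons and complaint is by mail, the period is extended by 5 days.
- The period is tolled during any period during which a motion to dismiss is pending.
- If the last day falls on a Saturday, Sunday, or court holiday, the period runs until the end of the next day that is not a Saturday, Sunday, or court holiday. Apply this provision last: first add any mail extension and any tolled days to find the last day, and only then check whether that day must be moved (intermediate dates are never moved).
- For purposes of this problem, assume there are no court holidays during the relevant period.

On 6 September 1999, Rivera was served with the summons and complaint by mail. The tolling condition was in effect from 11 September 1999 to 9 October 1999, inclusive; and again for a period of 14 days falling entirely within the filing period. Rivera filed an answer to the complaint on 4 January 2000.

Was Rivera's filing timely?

2 months after 6 September 1999 is November 6, 1999.
Service was by mail, adding 5 days: November 6, 1999 + 5 days = November 11, 1999.
From September 11, 1999 through October 9, 1999 inclusive is 29 days; tolling adds 29 days: November 11, 1999 + 29 days = December 10, 1999.
Tolling adds 14 days: December 10, 1999 + 14 days = December 24, 1999.
December 24, 1999 is a Friday and not a court holiday, so no extension applies.
The deadline is December 24, 1999; the filing on January 4, 2000 is after that date.

No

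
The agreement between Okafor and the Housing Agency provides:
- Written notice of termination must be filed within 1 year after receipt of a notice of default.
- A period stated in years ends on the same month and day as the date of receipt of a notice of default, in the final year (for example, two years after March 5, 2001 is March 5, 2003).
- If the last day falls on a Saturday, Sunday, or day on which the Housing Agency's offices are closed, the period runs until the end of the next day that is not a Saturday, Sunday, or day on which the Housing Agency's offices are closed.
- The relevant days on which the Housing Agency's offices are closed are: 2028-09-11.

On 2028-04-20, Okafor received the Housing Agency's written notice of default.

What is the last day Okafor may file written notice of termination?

April 20, 2029

1 year after 2028-04-20 is April 20, 2029.
April 20, 2029 is a Friday and not a day on which the Housing Agency's offices are closed, so no extension applies.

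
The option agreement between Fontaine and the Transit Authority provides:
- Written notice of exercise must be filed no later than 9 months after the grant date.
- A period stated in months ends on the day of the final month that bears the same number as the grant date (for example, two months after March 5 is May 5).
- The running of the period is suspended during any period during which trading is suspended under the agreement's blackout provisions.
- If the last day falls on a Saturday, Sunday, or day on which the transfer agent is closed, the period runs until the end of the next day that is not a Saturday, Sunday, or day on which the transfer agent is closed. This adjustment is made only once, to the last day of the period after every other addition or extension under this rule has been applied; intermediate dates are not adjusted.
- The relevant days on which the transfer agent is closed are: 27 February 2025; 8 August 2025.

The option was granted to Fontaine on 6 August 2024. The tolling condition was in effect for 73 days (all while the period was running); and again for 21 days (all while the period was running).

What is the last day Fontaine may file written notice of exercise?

August 11, 2025

9 months after 6 August 2024 is May 6, 2025.
Tolling adds 73 days: May 6, 2025 + 73 days = July 18, 2025.
Tolling adds 21 days: July 18, 2025 + 21 days = August 8, 2025.
August 8, 2025 is a listed holiday; August 9, 2025 is Saturday; August 10, 2025 is Sunday. The next qualifying day is August 11, 2025.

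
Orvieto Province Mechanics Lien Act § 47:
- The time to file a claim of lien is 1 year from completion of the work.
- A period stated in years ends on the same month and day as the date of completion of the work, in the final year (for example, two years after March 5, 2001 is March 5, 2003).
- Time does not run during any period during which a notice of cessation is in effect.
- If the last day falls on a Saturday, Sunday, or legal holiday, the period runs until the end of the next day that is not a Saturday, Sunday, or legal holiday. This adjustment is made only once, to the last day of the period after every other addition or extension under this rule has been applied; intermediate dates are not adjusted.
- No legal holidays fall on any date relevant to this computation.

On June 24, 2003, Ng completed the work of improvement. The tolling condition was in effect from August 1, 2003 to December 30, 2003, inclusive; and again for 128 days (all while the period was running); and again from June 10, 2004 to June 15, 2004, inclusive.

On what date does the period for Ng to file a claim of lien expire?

April 6, 2005

1 year after June 24, 2003 is June 24, 2004.
From August 1, 2003 through December 30, 2003 inclusive is 152 days; tolling adds 152 days: June 24, 2004 + 152 days = November 23, 2004.
Tolling adds 128 days: November 23, 2004 + 128 days = March 31, 2005.
From June 10, 2004 through June 15, 2004 inclusive is 6 days; tolling adds 6 days: March 31, 2005 + 6 days = April 6, 2005.
April 6, 2005 is a Wednesday and not a legal holiday, so no extension applies.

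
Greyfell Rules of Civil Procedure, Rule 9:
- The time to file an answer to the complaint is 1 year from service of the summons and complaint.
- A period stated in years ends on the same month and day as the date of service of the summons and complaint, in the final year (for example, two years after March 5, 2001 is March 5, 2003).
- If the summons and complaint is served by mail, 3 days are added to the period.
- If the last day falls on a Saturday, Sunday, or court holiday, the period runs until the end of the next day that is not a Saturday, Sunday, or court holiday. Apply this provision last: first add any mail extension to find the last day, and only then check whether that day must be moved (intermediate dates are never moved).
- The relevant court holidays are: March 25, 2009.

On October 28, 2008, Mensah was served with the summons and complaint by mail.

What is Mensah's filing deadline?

1 year after October 28, 2008 is October 28, 2009.
Service was by mail, adding 3 days: October 28, 2009 + 3 days = October 31, 2009.
October 31, 2009 is Saturday; November 1, 2009 is Sunday. The next qualifying day is November 2, 2009.

November 2, 2009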